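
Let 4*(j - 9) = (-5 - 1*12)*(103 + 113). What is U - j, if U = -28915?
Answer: -28006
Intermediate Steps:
j = -909 (j = 9 + ((-5 - 1*12)*(103 + 113))/4 = 9 + ((-5 - 12)*216)/4 = 9 + (-17*216)/4 = 9 + (1/4)*(-3672) = 9 - 918 = -909)
U - j = -28915 - 1*(-909) = -28915 + 909 = -28006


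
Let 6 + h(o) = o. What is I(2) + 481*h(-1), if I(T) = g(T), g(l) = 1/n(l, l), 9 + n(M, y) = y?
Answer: -23570/7 ≈ -3367.1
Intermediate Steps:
n(M, y) = -9 + y
g(l) = 1/(-9 + l)
I(T) = 1/(-9 + T)
h(o) = -6 + o
I(2) + 481*h(-1) = 1/(-9 + 2) + 481*(-6 - 1) = 1/(-7) + 481*(-7) = -⅐ - 3367 = -23570/7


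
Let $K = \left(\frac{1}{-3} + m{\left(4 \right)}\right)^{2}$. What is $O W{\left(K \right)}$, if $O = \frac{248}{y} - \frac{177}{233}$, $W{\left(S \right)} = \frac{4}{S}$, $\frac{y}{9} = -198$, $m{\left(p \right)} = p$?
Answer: $- \frac{746396}{2791107} \approx -0.26742$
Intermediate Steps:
$y = -1782$ ($y = 9 \left(-198\right) = -1782$)
$K = \frac{121}{9}$ ($K = \left(\frac{1}{-3} + 4\right)^{2} = \left(- \frac{1}{3} + 4\right)^{2} = \left(\frac{11}{3}\right)^{2} = \frac{121}{9} \approx 13.444$)
$O = - \frac{186599}{207603}$ ($O = \frac{248}{-1782} - \frac{177}{233} = 248 \left(- \frac{1}{1782}\right) - \frac{177}{233} = - \frac{124}{891} - \frac{177}{233} = - \frac{186599}{207603} \approx -0.89883$)
$O W{\left(K \right)} = - \frac{186599 \frac{4}{\frac{121}{9}}}{207603} = - \frac{186599 \cdot 4 \cdot \frac{9}{121}}{207603} = \left(- \frac{186599}{207603}\right) \frac{36}{121} = - \frac{746396}{2791107}$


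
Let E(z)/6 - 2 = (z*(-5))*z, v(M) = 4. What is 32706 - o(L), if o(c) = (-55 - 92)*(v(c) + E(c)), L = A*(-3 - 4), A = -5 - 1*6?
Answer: -26111832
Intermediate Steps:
A = -11 (A = -5 - 6 = -11)
E(z) = 12 - 30*z² (E(z) = 12 + 6*((z*(-5))*z) = 12 + 6*((-5*z)*z) = 12 + 6*(-5*z²) = 12 - 30*z²)
L = 77 (L = -11*(-3 - 4) = -11*(-7) = 77)
o(c) = -2352 + 4410*c² (o(c) = (-55 - 92)*(4 + (12 - 30*c²)) = -147*(16 - 30*c²) = -2352 + 4410*c²)
32706 - o(L) = 32706 - (-2352 + 4410*77²) = 32706 - (-2352 + 4410*5929) = 32706 - (-2352 + 26146890) = 32706 - 1*26144538 = 32706 - 26144538 = -26111832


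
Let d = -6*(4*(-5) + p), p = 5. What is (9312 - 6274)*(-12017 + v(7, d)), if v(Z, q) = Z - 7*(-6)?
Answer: -36358784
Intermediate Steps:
d = 90 (d = -6*(4*(-5) + 5) = -6*(-20 + 5) = -6*(-15) = 90)
v(Z, q) = 42 + Z (v(Z, q) = Z + 42 = 42 + Z)
(9312 - 6274)*(-12017 + v(7, d)) = (9312 - 6274)*(-12017 + (42 + 7)) = 3038*(-12017 + 49) = 3038*(-11968) = -36358784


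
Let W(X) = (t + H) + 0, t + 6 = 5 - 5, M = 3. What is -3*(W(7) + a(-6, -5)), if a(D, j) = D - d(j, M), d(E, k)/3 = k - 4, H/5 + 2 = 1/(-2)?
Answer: 129/2 ≈ 64.500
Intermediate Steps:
t = -6 (t = -6 + (5 - 5) = -6 + 0 = -6)
H = -25/2 (H = -10 + 5/(-2) = -10 + 5*(-½) = -10 - 5/2 = -25/2 ≈ -12.500)
d(E, k) = -12 + 3*k (d(E, k) = 3*(k - 4) = 3*(-4 + k) = -12 + 3*k)
W(X) = -37/2 (W(X) = (-6 - 25/2) + 0 = -37/2 + 0 = -37/2)
a(D, j) = 3 + D (a(D, j) = D - (-12 + 3*3) = D - (-12 + 9) = D - 1*(-3) = D + 3 = 3 + D)
-3*(W(7) + a(-6, -5)) = -3*(-37/2 + (3 - 6)) = -3*(-37/2 - 3) = -3*(-43/2) = 129/2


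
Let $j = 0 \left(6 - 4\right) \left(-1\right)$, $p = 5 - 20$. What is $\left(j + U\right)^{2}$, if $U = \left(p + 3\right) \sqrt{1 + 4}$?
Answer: $720$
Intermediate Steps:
$p = -15$ ($p = 5 - 20 = -15$)
$U = - 12 \sqrt{5}$ ($U = \left(-15 + 3\right) \sqrt{1 + 4} = - 12 \sqrt{5} \approx -26.833$)
$j = 0$ ($j = 0 \cdot 2 \left(-1\right) = 0 \left(-1\right) = 0$)
$\left(j + U\right)^{2} = \left(0 - 12 \sqrt{5}\right)^{2} = \left(- 12 \sqrt{5}\right)^{2} = 720$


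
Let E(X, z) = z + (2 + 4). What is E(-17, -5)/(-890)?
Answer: -1/890 ≈ -0.0011236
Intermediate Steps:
E(X, z) = 6 + z (E(X, z) = z + 6 = 6 + z)
E(-17, -5)/(-890) = (6 - 5)/(-890) = 1*(-1/890) = -1/890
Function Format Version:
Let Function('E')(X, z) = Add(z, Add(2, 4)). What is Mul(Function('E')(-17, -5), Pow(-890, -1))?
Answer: Rational(-1, 890) ≈ -0.0011236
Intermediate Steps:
Function('E')(X, z) = Add(6, z) (Function('E')(X, z) = Add(z, 6) = Add(6, z))
Mul(Function('E')(-17, -5), Pow(-890, -1)) = Mul(Add(6, -5), Pow(-890, -1)) = Mul(1, Rational(-1, 890)) = Rational(-1, 890)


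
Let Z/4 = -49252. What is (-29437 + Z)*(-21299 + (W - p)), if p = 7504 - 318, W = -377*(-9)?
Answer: 5681957940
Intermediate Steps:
W = 3393
Z = -197008 (Z = 4*(-49252) = -197008)
p = 7186
(-29437 + Z)*(-21299 + (W - p)) = (-29437 - 197008)*(-21299 + (3393 - 1*7186)) = -226445*(-21299 + (3393 - 7186)) = -226445*(-21299 - 3793) = -226445*(-25092) = 5681957940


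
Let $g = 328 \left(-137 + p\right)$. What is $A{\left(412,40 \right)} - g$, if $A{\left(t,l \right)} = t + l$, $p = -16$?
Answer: $50636$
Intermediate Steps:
$g = -50184$ ($g = 328 \left(-137 - 16\right) = 328 \left(-153\right) = -50184$)
$A{\left(t,l \right)} = l + t$
$A{\left(412,40 \right)} - g = \left(40 + 412\right) - -50184 = 452 + 50184 = 50636$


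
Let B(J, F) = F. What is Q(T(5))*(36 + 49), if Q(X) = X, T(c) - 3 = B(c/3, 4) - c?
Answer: 170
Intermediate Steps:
T(c) = 7 - c (T(c) = 3 + (4 - c) = 7 - c)
Q(T(5))*(36 + 49) = (7 - 1*5)*(36 + 49) = (7 - 5)*85 = 2*85 = 170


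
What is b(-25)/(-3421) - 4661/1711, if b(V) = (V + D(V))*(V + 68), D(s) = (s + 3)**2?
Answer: -842632/99209 ≈ -8.4935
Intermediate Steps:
D(s) = (3 + s)**2
b(V) = (68 + V)*(V + (3 + V)**2) (b(V) = (V + (3 + V)**2)*(V + 68) = (V + (3 + V)**2)*(68 + V) = (68 + V)*(V + (3 + V)**2))
b(-25)/(-3421) - 4661/1711 = (612 + (-25)**3 + 75*(-25)**2 + 485*(-25))/(-3421) - 4661/1711 = (612 - 15625 + 75*625 - 12125)*(-1/3421) - 4661*1/1711 = (612 - 15625 + 46875 - 12125)*(-1/3421) - 79/29 = 19737*(-1/3421) - 79/29 = -19737/3421 - 79/29 = -842632/99209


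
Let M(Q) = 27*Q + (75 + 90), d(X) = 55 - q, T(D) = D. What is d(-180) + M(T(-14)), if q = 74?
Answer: -232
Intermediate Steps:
d(X) = -19 (d(X) = 55 - 1*74 = 55 - 74 = -19)
M(Q) = 165 + 27*Q (M(Q) = 27*Q + 165 = 165 + 27*Q)
d(-180) + M(T(-14)) = -19 + (165 + 27*(-14)) = -19 + (165 - 378) = -19 - 213 = -232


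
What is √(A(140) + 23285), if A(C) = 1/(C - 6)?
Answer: √418105594/134 ≈ 152.59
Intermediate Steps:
A(C) = 1/(-6 + C)
√(A(140) + 23285) = √(1/(-6 + 140) + 23285) = √(1/134 + 23285) = √(3120191/134) = √418105594/134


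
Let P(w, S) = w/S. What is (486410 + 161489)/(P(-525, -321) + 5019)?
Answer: 9903599/76744 ≈ 129.05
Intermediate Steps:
(486410 + 161489)/(P(-525, -321) + 5019) = (486410 + 161489)/(-525/(-321) + 5019) = 647899/(-525*(-1/321) + 5019) = 647899/(175/107 + 5019) = 647899/(537208/107) = 647899*(107/537208) = 9903599/76744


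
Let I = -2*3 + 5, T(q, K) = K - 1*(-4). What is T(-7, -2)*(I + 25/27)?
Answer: -4/27 ≈ -0.14815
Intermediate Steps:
T(q, K) = 4 + K (T(q, K) = K + 4 = 4 + K)
I = -1 (I = -6 + 5 = -1)
T(-7, -2)*(I + 25/27) = (4 - 2)*(-1 + 25/27) = 2*(-1 + 25*(1/27)) = 2*(-1 + 25/27) = 2*(-2/27) = -4/27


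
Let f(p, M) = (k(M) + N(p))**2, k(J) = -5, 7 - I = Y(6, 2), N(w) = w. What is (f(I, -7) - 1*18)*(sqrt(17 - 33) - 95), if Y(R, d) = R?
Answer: 190 - 8*I ≈ 190.0 - 8.0*I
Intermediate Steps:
I = 1 (I = 7 - 1*6 = 7 - 6 = 1)
f(p, M) = (-5 + p)**2
(f(I, -7) - 1*18)*(sqrt(17 - 33) - 95) = ((-5 + 1)**2 - 1*18)*(sqrt(17 - 33) - 95) = ((-4)**2 - 18)*(sqrt(-16) - 95) = (16 - 18)*(4*I - 95) = -2*(-95 + 4*I) = 190 - 8*I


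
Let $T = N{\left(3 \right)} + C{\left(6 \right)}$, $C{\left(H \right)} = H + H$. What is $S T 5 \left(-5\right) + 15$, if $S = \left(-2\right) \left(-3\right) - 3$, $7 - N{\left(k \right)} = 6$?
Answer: $-960$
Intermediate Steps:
$C{\left(H \right)} = 2 H$
$N{\left(k \right)} = 1$ ($N{\left(k \right)} = 7 - 6 = 1$)
$T = 13$ ($T = 1 + 2 \cdot 6 = 1 + 12 = 13$)
$S = 3$ ($S = 6 - 3 = 3$)
$S T 5 \left(-5\right) + 15 = 3 \cdot 13 \cdot 5 \left(-5\right) + 15 = 39 \cdot 5 \left(-5\right) + 15 = 195 \left(-5\right) + 15 = -975 + 15 = -960$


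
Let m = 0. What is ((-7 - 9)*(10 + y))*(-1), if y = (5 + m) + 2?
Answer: 272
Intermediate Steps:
y = 7 (y = (5 + 0) + 2 = 5 + 2 = 7)
((-7 - 9)*(10 + y))*(-1) = ((-7 - 9)*(10 + 7))*(-1) = -16*17*(-1) = -272*(-1) = 272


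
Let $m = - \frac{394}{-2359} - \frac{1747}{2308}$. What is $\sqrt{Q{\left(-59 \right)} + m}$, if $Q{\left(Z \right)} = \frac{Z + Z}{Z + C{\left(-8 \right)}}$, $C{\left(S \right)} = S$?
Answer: $\frac{\sqrt{38965334169255109}}{182393162} \approx 1.0823$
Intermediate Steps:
$m = - \frac{3211821}{5444572}$ ($m = \left(-394\right) \left(- \frac{1}{2359}\right) - \frac{1747}{2308} = \frac{394}{2359} - \frac{1747}{2308} = - \frac{3211821}{5444572} \approx -0.58991$)
$Q{\left(Z \right)} = \frac{2 Z}{-8 + Z}$ ($Q{\left(Z \right)} = \frac{Z + Z}{Z - 8} = \frac{2 Z}{-8 + Z}$)
$\sqrt{Q{\left(-59 \right)} + m} = \sqrt{2 \left(-59\right) \frac{1}{-8 - 59} - \frac{3211821}{5444572}} = \sqrt{2 \left(-59\right) \frac{1}{-67} - \frac{3211821}{5444572}} = \sqrt{2 \left(-59\right) \left(- \frac{1}{67}\right) - \frac{3211821}{5444572}} = \sqrt{\frac{118}{67} - \frac{3211821}{5444572}} = \sqrt{\frac{427267489}{364786324}} = \frac{\sqrt{38965334169255109}}{182393162}$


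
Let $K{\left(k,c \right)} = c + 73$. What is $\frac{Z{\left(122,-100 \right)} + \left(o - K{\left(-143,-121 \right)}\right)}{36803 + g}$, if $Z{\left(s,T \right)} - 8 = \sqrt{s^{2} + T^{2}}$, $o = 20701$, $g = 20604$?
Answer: $\frac{20757}{57407} + \frac{2 \sqrt{6221}}{57407} \approx 0.36432$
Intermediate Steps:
$K{\left(k,c \right)} = 73 + c$
$Z{\left(s,T \right)} = 8 + \sqrt{T^{2} + s^{2}}$ ($Z{\left(s,T \right)} = 8 + \sqrt{s^{2} + T^{2}} = 8 + \sqrt{T^{2} + s^{2}}$)
$\frac{Z{\left(122,-100 \right)} + \left(o - K{\left(-143,-121 \right)}\right)}{36803 + g} = \frac{\left(8 + \sqrt{\left(-100\right)^{2} + 122^{2}}\right) + \left(20701 - \left(73 - 121\right)\right)}{36803 + 20604} = \frac{\left(8 + \sqrt{10000 + 14884}\right) + \left(20701 - -48\right)}{57407} = \left(\left(8 + \sqrt{24884}\right) + \left(20701 + 48\right)\right) \frac{1}{57407} = \left(\left(8 + 2 \sqrt{6221}\right) + 20749\right) \frac{1}{57407} = \left(20757 + 2 \sqrt{6221}\right) \frac{1}{57407} = \frac{20757}{57407} + \frac{2 \sqrt{6221}}{57407}$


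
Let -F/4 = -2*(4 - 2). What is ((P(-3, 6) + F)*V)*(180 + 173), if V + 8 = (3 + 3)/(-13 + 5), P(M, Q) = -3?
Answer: -160615/4 ≈ -40154.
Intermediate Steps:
F = 16 (F = -(-8)*(4 - 2) = -(-8)*2 = -4*(-4) = 16)
V = -35/4 (V = -8 + (3 + 3)/(-13 + 5) = -8 + 6/(-8) = -8 + 6*(-⅛) = -8 - ¾ = -35/4 ≈ -8.7500)
((P(-3, 6) + F)*V)*(180 + 173) = ((-3 + 16)*(-35/4))*(180 + 173) = (13*(-35/4))*353 = -455/4*353 = -160615/4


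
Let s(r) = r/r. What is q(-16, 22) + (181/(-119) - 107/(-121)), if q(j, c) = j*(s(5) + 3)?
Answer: -930704/14399 ≈ -64.637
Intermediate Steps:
s(r) = 1
q(j, c) = 4*j (q(j, c) = j*(1 + 3) = j*4 = 4*j)
q(-16, 22) + (181/(-119) - 107/(-121)) = 4*(-16) + (181/(-119) - 107/(-121)) = -64 + (181*(-1/119) - 107*(-1/121)) = -64 + (-181/119 + 107/121) = -64 - 9168/14399 = -930704/14399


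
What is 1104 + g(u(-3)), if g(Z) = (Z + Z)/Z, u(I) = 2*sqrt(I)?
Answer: 1106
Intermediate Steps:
g(Z) = 2 (g(Z) = (2*Z)/Z = 2)
1104 + g(u(-3)) = 1104 + 2 = 1106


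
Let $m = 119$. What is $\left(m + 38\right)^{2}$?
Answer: $24649$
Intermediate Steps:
$\left(m + 38\right)^{2} = \left(119 + 38\right)^{2} = 157^{2} = 24649$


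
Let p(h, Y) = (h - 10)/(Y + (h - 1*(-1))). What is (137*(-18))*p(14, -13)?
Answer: -4932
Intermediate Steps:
p(h, Y) = (-10 + h)/(1 + Y + h) (p(h, Y) = (-10 + h)/(Y + (h + 1)) = (-10 + h)/(Y + (1 + h)) = (-10 + h)/(1 + Y + h))
(137*(-18))*p(14, -13) = (137*(-18))*((-10 + 14)/(1 - 13 + 14)) = -2466*4/2 = -1233*4 = -2466*2 = -4932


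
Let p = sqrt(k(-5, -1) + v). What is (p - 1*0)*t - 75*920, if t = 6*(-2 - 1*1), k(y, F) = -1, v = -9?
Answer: -69000 - 18*I*sqrt(10) ≈ -69000.0 - 56.921*I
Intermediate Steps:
p = I*sqrt(10) (p = sqrt(-1 - 9) = sqrt(-10) = I*sqrt(10) ≈ 3.1623*I)
t = -18 (t = 6*(-2 - 1) = 6*(-3) = -18)
(p - 1*0)*t - 75*920 = (I*sqrt(10) - 1*0)*(-18) - 75*920 = (I*sqrt(10) + 0)*(-18) - 69000 = (I*sqrt(10))*(-18) - 69000 = -18*I*sqrt(10) - 69000 = -69000 - 18*I*sqrt(10)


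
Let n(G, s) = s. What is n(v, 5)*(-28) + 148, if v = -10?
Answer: 8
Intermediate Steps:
n(v, 5)*(-28) + 148 = 5*(-28) + 148 = -140 + 148 = 8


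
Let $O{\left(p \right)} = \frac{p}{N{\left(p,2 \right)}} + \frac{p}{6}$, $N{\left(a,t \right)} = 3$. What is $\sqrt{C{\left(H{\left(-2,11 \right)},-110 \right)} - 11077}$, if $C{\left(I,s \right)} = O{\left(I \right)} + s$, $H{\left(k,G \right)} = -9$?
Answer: $\frac{3 i \sqrt{4974}}{2} \approx 105.79 i$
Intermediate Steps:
$O{\left(p \right)} = \frac{p}{2}$ ($O{\left(p \right)} = \frac{p}{3} + \frac{p}{6} = \frac{p}{2}$)
$C{\left(I,s \right)} = s + \frac{I}{2}$ ($C{\left(I,s \right)} = \frac{I}{2} + s = s + \frac{I}{2}$)
$\sqrt{C{\left(H{\left(-2,11 \right)},-110 \right)} - 11077} = \sqrt{\left(-110 + \frac{1}{2} \left(-9\right)\right) - 11077} = \sqrt{\left(-110 - \frac{9}{2}\right) - 11077} = \sqrt{- \frac{229}{2} - 11077} = \sqrt{- \frac{22383}{2}} = \frac{3 i \sqrt{4974}}{2}$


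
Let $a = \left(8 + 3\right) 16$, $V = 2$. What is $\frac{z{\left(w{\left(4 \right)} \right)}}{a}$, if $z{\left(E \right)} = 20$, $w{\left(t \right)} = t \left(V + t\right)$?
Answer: $\frac{5}{44} \approx 0.11364$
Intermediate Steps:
$w{\left(t \right)} = t \left(2 + t\right)$
$a = 176$ ($a = 11 \cdot 16 = 176$)
$\frac{z{\left(w{\left(4 \right)} \right)}}{a} = \frac{20}{176} = 20 \cdot \frac{1}{176} = \frac{5}{44}$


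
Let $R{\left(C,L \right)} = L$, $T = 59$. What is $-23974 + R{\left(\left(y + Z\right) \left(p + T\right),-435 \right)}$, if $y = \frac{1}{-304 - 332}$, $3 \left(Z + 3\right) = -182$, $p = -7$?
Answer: $-24409$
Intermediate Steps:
$Z = - \frac{191}{3}$ ($Z = -3 + \frac{1}{3} \left(-182\right) = -3 - \frac{182}{3} = - \frac{191}{3} \approx -63.667$)
$y = - \frac{1}{636}$ ($y = \frac{1}{-636} = - \frac{1}{636} \approx -0.0015723$)
$-23974 + R{\left(\left(y + Z\right) \left(p + T\right),-435 \right)} = -23974 - 435 = -24409$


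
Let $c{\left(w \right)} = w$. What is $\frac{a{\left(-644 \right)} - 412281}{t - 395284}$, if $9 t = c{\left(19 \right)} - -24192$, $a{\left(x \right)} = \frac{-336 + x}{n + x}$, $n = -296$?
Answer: $\frac{174394422}{166067215} \approx 1.0501$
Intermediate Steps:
$a{\left(x \right)} = \frac{-336 + x}{-296 + x}$
$t = \frac{24211}{9}$ ($t = \frac{19 - -24192}{9} = \frac{19 + 24192}{9} = \frac{1}{9} \cdot 24211 = \frac{24211}{9} \approx 2690.1$)
$\frac{a{\left(-644 \right)} - 412281}{t - 395284} = \frac{\frac{-336 - 644}{-296 - 644} - 412281}{\frac{24211}{9} - 395284} = \frac{\frac{1}{-940} \left(-980\right) - 412281}{- \frac{3533345}{9}} = \left(\left(- \frac{1}{940}\right) \left(-980\right) - 412281\right) \left(- \frac{9}{3533345}\right) = \left(\frac{49}{47} - 412281\right) \left(- \frac{9}{3533345}\right) = \left(- \frac{19377158}{47}\right) \left(- \frac{9}{3533345}\right) = \frac{174394422}{166067215}$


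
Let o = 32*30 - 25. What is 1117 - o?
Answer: 182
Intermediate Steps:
o = 935 (o = 960 - 25 = 935)
1117 - o = 1117 - 1*935 = 1117 - 935 = 182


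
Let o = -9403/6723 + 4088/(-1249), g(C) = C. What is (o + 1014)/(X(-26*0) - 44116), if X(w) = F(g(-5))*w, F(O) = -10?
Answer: -8475357407/370443243132 ≈ -0.022879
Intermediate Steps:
X(w) = -10*w
o = -39227971/8397027 (o = -9403*1/6723 + 4088*(-1/1249) = -9403/6723 - 4088/1249 = -39227971/8397027 ≈ -4.6716)
(o + 1014)/(X(-26*0) - 44116) = (-39227971/8397027 + 1014)/(-(-260)*0 - 44116) = 8475357407/(8397027*(-10*0 - 44116)) = 8475357407/(8397027*(0 - 44116)) = (8475357407/8397027)/(-44116) = (8475357407/8397027)*(-1/44116) = -8475357407/370443243132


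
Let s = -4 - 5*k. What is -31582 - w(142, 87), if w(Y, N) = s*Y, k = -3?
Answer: -33144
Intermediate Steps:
s = 11 (s = -4 - 5*(-3) = -4 + 15 = 11)
w(Y, N) = 11*Y
-31582 - w(142, 87) = -31582 - 11*142 = -31582 - 1*1562 = -31582 - 1562 = -33144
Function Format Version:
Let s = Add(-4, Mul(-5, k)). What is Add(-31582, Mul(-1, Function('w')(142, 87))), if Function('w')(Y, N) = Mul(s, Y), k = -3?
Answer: -33144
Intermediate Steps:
s = 11 (s = Add(-4, Mul(-5, -3)) = Add(-4, 15) = 11)
Function('w')(Y, N) = Mul(11, Y)
Add(-31582, Mul(-1, Function('w')(142, 87))) = Add(-31582, Mul(-1, Mul(11, 142))) = Add(-31582, Mul(-1, 1562)) = Add(-31582, -1562) = -33144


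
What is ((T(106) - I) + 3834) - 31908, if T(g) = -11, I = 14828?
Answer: -42913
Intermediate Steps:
((T(106) - I) + 3834) - 31908 = ((-11 - 1*14828) + 3834) - 31908 = ((-11 - 14828) + 3834) - 31908 = (-14839 + 3834) - 31908 = -11005 - 31908 = -42913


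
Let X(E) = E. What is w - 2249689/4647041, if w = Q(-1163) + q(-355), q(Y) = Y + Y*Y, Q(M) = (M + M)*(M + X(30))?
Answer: 12830608068459/4647041 ≈ 2.7610e+6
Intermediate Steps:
Q(M) = 2*M*(30 + M) (Q(M) = (M + M)*(M + 30) = (2*M)*(30 + M) = 2*M*(30 + M))
q(Y) = Y + Y**2
w = 2761028 (w = 2*(-1163)*(30 - 1163) - 355*(1 - 355) = 2*(-1163)*(-1133) - 355*(-354) = 2635358 + 125670 = 2761028)
w - 2249689/4647041 = 2761028 - 2249689/4647041 = 12830608068459/4647041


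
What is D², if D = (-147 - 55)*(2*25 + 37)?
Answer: 308845476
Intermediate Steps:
D = -17574 (D = -202*(50 + 37) = -202*87 = -17574)
D² = (-17574)² = 308845476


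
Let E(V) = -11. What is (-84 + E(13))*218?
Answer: -20710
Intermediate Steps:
(-84 + E(13))*218 = (-84 - 11)*218 = -95*218 = -20710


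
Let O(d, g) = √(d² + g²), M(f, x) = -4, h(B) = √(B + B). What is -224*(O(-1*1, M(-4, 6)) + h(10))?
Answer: -448*√5 - 224*√17 ≈ -1925.3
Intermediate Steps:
h(B) = √2*√B (h(B) = √(2*B) = √2*√B)
-224*(O(-1*1, M(-4, 6)) + h(10)) = -224*(√((-1*1)² + (-4)²) + √2*√10) = -224*(√((-1)² + 16) + 2*√5) = -224*(√(1 + 16) + 2*√5) = -224*(√17 + 2*√5) = -448*√5 - 224*√17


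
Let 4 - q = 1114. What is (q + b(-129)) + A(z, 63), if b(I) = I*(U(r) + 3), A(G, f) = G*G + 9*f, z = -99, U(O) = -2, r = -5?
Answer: 9129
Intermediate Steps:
A(G, f) = G² + 9*f
b(I) = I (b(I) = I*(-2 + 3) = I*1 = I)
q = -1110 (q = 4 - 1*1114 = 4 - 1114 = -1110)
(q + b(-129)) + A(z, 63) = (-1110 - 129) + ((-99)² + 9*63) = -1239 + (9801 + 567) = -1239 + 10368 = 9129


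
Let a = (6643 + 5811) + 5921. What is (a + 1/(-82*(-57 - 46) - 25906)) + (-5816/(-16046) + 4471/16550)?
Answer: 4260115046424253/231835014900 ≈ 18376.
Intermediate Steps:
a = 18375 (a = 12454 + 5921 = 18375)
(a + 1/(-82*(-57 - 46) - 25906)) + (-5816/(-16046) + 4471/16550) = (18375 + 1/(-82*(-57 - 46) - 25906)) + (-5816/(-16046) + 4471/16550) = (18375 + 1/(-82*(-103) - 25906)) + (-5816*(-1/16046) + 4471*(1/16550)) = (18375 + 1/(8446 - 25906)) + (2908/8023 + 4471/16550) = (18375 + 1/(-17460)) + 83998233/132780650 = (18375 - 1/17460) + 83998233/132780650 = 320827499/17460 + 83998233/132780650 = 4260115046424253/231835014900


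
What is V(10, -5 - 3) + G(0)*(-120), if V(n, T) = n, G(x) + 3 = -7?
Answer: 1210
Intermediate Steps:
G(x) = -10 (G(x) = -3 - 7 = -10)
V(10, -5 - 3) + G(0)*(-120) = 10 - 10*(-120) = 10 + 1200 = 1210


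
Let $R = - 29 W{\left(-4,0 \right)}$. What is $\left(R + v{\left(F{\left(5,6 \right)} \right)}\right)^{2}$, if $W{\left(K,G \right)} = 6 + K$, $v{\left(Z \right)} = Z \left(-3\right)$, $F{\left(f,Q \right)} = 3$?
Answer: $4489$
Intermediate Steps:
$v{\left(Z \right)} = - 3 Z$
$R = -58$ ($R = - 29 \left(6 - 4\right) = \left(-29\right) 2 = -58$)
$\left(R + v{\left(F{\left(5,6 \right)} \right)}\right)^{2} = \left(-58 - 9\right)^{2} = \left(-67\right)^{2} = 4489$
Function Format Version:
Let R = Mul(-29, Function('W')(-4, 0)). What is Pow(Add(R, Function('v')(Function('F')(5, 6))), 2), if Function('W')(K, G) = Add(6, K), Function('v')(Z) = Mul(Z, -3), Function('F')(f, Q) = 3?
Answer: 4489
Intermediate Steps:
Function('v')(Z) = Mul(-3, Z)
R = -58 (R = Mul(-29, Add(6, -4)) = Mul(-29, 2) = -58)
Pow(Add(R, Function('v')(Function('F')(5, 6))), 2) = Pow(Add(-58, Mul(-3, 3)), 2) = Pow(Add(-58, -9), 2) = Pow(-67, 2) = 4489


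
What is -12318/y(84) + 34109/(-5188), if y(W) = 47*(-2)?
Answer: 30349769/243836 ≈ 124.47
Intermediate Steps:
y(W) = -94
-12318/y(84) + 34109/(-5188) = -12318/(-94) + 34109/(-5188) = -12318*(-1/94) + 34109*(-1/5188) = 6159/47 - 34109/5188 = 30349769/243836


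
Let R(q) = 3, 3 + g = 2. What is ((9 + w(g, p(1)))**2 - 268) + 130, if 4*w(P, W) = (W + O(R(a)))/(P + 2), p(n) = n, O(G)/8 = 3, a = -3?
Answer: 1513/16 ≈ 94.563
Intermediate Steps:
g = -1 (g = -3 + 2 = -1)
O(G) = 24 (O(G) = 8*3 = 24)
w(P, W) = (24 + W)/(4*(2 + P)) (w(P, W) = ((W + 24)/(P + 2))/4 = ((24 + W)/(2 + P))/4 = (24 + W)/(4*(2 + P)))
((9 + w(g, p(1)))**2 - 268) + 130 = ((9 + (24 + 1)/(4*(2 - 1)))**2 - 268) + 130 = ((9 + (1/4)*25/1)**2 - 268) + 130 = ((9 + (1/4)*1*25)**2 - 268) + 130 = ((9 + 25/4)**2 - 268) + 130 = ((61/4)**2 - 268) + 130 = (3721/16 - 268) + 130 = -567/16 + 130 = 1513/16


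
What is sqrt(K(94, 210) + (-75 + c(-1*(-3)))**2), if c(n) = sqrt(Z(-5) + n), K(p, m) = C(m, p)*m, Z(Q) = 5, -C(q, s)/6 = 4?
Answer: sqrt(593 - 300*sqrt(2)) ≈ 12.990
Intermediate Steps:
C(q, s) = -24 (C(q, s) = -6*4 = -24)
K(p, m) = -24*m
c(n) = sqrt(5 + n)
sqrt(K(94, 210) + (-75 + c(-1*(-3)))**2) = sqrt(-24*210 + (-75 + sqrt(5 - 1*(-3)))**2) = sqrt(-5040 + (-75 + sqrt(5 + 3))**2) = sqrt(-5040 + (-75 + sqrt(8))**2) = sqrt(-5040 + (-75 + 2*sqrt(2))**2)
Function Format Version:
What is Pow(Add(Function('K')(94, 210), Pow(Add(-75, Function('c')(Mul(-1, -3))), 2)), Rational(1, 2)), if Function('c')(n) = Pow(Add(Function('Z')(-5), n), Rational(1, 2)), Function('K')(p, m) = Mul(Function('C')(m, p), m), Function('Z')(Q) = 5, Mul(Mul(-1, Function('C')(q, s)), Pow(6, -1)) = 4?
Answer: Pow(Add(593, Mul(-300, Pow(2, Rational(1, 2)))), Rational(1, 2)) ≈ 12.990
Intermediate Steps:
Function('C')(q, s) = -24 (Function('C')(q, s) = Mul(-6, 4) = -24)
Function('K')(p, m) = Mul(-24, m)
Function('c')(n) = Pow(Add(5, n), Rational(1, 2))
Pow(Add(Function('K')(94, 210), Pow(Add(-75, Function('c')(Mul(-1, -3))), 2)), Rational(1, 2)) = Pow(Add(Mul(-24, 210), Pow(Add(-75, Pow(Add(5, Mul(-1, -3)), Rational(1, 2))), 2)), Rational(1, 2)) = Pow(Add(-5040, Pow(Add(-75, Pow(Add(5, 3), Rational(1, 2))), 2)), Rational(1, 2)) = Pow(Add(-5040, Pow(Add(-75, Pow(8, Rational(1, 2))), 2)), Rational(1, 2)) = Pow(Add(-5040, Pow(Add(-75, Mul(2, Pow(2, Rational(1, 2)))), 2)), Rational(1, 2))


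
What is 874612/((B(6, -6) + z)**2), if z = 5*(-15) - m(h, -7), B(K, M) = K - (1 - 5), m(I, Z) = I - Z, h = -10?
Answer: 218653/961 ≈ 227.53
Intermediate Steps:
B(K, M) = 4 + K (B(K, M) = K - 1*(-4) = K + 4 = 4 + K)
z = -72 (z = 5*(-15) - (-10 - 1*(-7)) = -75 - (-10 + 7) = -75 - 1*(-3) = -75 + 3 = -72)
874612/((B(6, -6) + z)**2) = 874612/(((4 + 6) - 72)**2) = 874612/((10 - 72)**2) = 874612/((-62)**2) = 874612/3844 = 874612*(1/3844) = 218653/961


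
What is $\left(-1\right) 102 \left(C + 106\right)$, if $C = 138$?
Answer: $-24888$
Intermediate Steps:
$\left(-1\right) 102 \left(C + 106\right) = \left(-1\right) 102 \left(138 + 106\right) = \left(-102\right) 244 = -24888$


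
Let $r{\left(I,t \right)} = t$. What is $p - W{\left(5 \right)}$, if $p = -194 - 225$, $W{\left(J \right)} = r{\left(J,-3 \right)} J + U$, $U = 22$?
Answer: $-426$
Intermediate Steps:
$W{\left(J \right)} = 22 - 3 J$ ($W{\left(J \right)} = - 3 J + 22 = 22 - 3 J$)
$p = -419$ ($p = -194 - 225 = -419$)
$p - W{\left(5 \right)} = -419 - \left(22 - 15\right) = -419 - 7 = -426$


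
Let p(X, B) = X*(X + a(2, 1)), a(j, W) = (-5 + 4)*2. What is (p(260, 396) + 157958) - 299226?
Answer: -74188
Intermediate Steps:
a(j, W) = -2 (a(j, W) = -1*2 = -2)
p(X, B) = X*(-2 + X) (p(X, B) = X*(X - 2) = X*(-2 + X))
(p(260, 396) + 157958) - 299226 = (260*(-2 + 260) + 157958) - 299226 = (260*258 + 157958) - 299226 = (67080 + 157958) - 299226 = 225038 - 299226 = -74188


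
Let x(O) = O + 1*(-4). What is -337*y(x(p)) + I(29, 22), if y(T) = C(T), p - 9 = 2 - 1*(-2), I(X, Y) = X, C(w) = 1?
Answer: -308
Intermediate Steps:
p = 13 (p = 9 + (2 - 1*(-2)) = 9 + (2 + 2) = 9 + 4 = 13)
x(O) = -4 + O (x(O) = O - 4 = -4 + O)
y(T) = 1
-337*y(x(p)) + I(29, 22) = -337*1 + 29 = -337 + 29 = -308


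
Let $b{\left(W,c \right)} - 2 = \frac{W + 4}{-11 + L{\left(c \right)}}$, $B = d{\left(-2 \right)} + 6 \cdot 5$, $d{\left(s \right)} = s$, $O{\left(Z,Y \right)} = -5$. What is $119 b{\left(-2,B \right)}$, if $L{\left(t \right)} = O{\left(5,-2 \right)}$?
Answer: $\frac{1785}{8} \approx 223.13$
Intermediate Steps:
$L{\left(t \right)} = -5$
$B = 28$ ($B = -2 + 6 \cdot 5 = -2 + 30 = 28$)
$b{\left(W,c \right)} = \frac{7}{4} - \frac{W}{16}$ ($b{\left(W,c \right)} = 2 + \frac{W + 4}{-11 - 5} = 2 + \frac{4 + W}{-16} = 2 + \left(4 + W\right) \left(- \frac{1}{16}\right) = 2 - \left(\frac{1}{4} + \frac{W}{16}\right) = \frac{7}{4} - \frac{W}{16}$)
$119 b{\left(-2,B \right)} = 119 \left(\frac{7}{4} - - \frac{1}{8}\right) = 119 \left(\frac{7}{4} + \frac{1}{8}\right) = 119 \cdot \frac{15}{8} = \frac{1785}{8}$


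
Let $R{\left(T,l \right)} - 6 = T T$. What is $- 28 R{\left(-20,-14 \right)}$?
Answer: $-11368$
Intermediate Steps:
$R{\left(T,l \right)} = 6 + T^{2}$ ($R{\left(T,l \right)} = 6 + T T = 6 + T^{2}$)
$- 28 R{\left(-20,-14 \right)} = - 28 \left(6 + \left(-20\right)^{2}\right) = - 28 \left(6 + 400\right) = \left(-28\right) 406 = -11368$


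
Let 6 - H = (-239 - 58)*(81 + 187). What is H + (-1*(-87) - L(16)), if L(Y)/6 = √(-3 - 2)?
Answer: 79689 - 6*I*√5 ≈ 79689.0 - 13.416*I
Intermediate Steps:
L(Y) = 6*I*√5 (L(Y) = 6*√(-3 - 2) = 6*√(-5) = 6*(I*√5) = 6*I*√5)
H = 79602 (H = 6 - (-239 - 58)*(81 + 187) = 6 - (-297)*268 = 6 - 1*(-79596) = 6 + 79596 = 79602)
H + (-1*(-87) - L(16)) = 79602 + (-1*(-87) - 6*I*√5) = 79602 + (87 - 6*I*√5) = 79689 - 6*I*√5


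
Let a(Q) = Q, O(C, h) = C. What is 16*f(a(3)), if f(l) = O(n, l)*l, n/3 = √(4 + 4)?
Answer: 288*√2 ≈ 407.29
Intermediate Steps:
n = 6*√2 (n = 3*√(4 + 4) = 3*√8 = 3*(2*√2) = 6*√2 ≈ 8.4853)
f(l) = 6*l*√2 (f(l) = (6*√2)*l = 6*l*√2)
16*f(a(3)) = 16*(6*3*√2) = 16*(18*√2) = 288*√2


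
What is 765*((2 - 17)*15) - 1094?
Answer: -173219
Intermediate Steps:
765*((2 - 17)*15) - 1094 = 765*(-15*15) - 1094 = 765*(-225) - 1094 = -172125 - 1094 = -173219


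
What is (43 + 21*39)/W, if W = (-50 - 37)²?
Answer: 862/7569 ≈ 0.11389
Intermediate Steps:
W = 7569 (W = (-87)² = 7569)
(43 + 21*39)/W = (43 + 21*39)/7569 = (43 + 819)*(1/7569) = 862*(1/7569) = 862/7569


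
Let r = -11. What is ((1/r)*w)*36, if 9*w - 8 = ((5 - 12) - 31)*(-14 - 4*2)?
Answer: -3376/11 ≈ -306.91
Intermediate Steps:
w = 844/9 (w = 8/9 + (((5 - 12) - 31)*(-14 - 4*2))/9 = 8/9 + ((-7 - 31)*(-14 - 8))/9 = 8/9 + (-38*(-22))/9 = 8/9 + (1/9)*836 = 8/9 + 836/9 = 844/9 ≈ 93.778)
((1/r)*w)*36 = ((1/(-11))*(844/9))*36 = ((1*(-1/11))*(844/9))*36 = -1/11*844/9*36 = -844/99*36 = -3376/11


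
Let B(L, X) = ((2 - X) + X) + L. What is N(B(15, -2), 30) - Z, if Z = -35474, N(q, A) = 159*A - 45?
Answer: 40199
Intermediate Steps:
B(L, X) = 2 + L
N(q, A) = -45 + 159*A
N(B(15, -2), 30) - Z = (-45 + 159*30) - 1*(-35474) = (-45 + 4770) + 35474 = 4725 + 35474 = 40199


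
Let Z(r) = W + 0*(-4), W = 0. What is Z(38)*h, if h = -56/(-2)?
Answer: 0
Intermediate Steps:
Z(r) = 0 (Z(r) = 0 + 0*(-4) = 0 + 0 = 0)
h = 28 (h = -56*(-1)/2 = -4*(-7) = 28)
Z(38)*h = 0*28 = 0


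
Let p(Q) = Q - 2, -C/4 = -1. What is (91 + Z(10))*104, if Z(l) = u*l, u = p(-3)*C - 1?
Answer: -12376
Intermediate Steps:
C = 4 (C = -4*(-1) = 4)
p(Q) = -2 + Q
u = -21 (u = (-2 - 3)*4 - 1 = -5*4 - 1 = -20 - 1 = -21)
Z(l) = -21*l
(91 + Z(10))*104 = (91 - 21*10)*104 = (91 - 210)*104 = -119*104 = -12376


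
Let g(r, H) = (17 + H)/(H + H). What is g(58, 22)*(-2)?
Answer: -39/22 ≈ -1.7727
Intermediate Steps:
g(r, H) = (17 + H)/(2*H) (g(r, H) = (17 + H)/((2*H)) = (17 + H)*(1/(2*H)) = (17 + H)/(2*H))
g(58, 22)*(-2) = ((1/2)*(17 + 22)/22)*(-2) = ((1/2)*(1/22)*39)*(-2) = (39/44)*(-2) = -39/22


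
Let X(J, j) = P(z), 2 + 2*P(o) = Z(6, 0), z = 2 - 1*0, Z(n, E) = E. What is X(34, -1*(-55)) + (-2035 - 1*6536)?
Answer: -8572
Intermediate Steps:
z = 2 (z = 2 + 0 = 2)
P(o) = -1 (P(o) = -1 + (½)*0 = -1 + 0 = -1)
X(J, j) = -1
X(34, -1*(-55)) + (-2035 - 1*6536) = -1 + (-2035 - 1*6536) = -1 + (-2035 - 6536) = -1 - 8571 = -8572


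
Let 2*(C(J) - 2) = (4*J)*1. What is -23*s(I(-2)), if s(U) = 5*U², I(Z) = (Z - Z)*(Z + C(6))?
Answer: 0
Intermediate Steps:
C(J) = 2 + 2*J (C(J) = 2 + ((4*J)*1)/2 = 2 + (4*J)/2 = 2 + 2*J)
I(Z) = 0 (I(Z) = (Z - Z)*(Z + (2 + 2*6)) = 0*(Z + (2 + 12)) = 0*(Z + 14) = 0*(14 + Z) = 0)
-23*s(I(-2)) = -115*0² = -115*0 = -23*0 = 0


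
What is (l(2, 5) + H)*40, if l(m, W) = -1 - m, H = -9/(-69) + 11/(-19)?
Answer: -60280/437 ≈ -137.94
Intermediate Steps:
H = -196/437 (H = -9*(-1/69) + 11*(-1/19) = 3/23 - 11/19 = -196/437 ≈ -0.44851)
(l(2, 5) + H)*40 = ((-1 - 1*2) - 196/437)*40 = ((-1 - 2) - 196/437)*40 = (-3 - 196/437)*40 = -1507/437*40 = -60280/437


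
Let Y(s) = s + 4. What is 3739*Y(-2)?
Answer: 7478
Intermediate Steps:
Y(s) = 4 + s
3739*Y(-2) = 3739*(4 - 2) = 3739*2 = 7478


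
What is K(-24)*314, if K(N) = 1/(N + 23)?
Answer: -314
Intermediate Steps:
K(N) = 1/(23 + N)
K(-24)*314 = 314/(23 - 24) = 314/(-1) = -1*314 = -314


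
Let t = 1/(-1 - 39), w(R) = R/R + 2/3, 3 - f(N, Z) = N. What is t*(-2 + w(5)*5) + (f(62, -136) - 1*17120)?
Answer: -2061499/120 ≈ -17179.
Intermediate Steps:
f(N, Z) = 3 - N
w(R) = 5/3 (w(R) = 1 + 2*(⅓) = 1 + ⅔ = 5/3)
t = -1/40 (t = 1/(-40) = -1/40 ≈ -0.025000)
t*(-2 + w(5)*5) + (f(62, -136) - 1*17120) = -(-2 + (5/3)*5)/40 + ((3 - 1*62) - 1*17120) = -(-2 + 25/3)/40 + ((3 - 62) - 17120) = -1/40*19/3 + (-59 - 17120) = -19/120 - 17179 = -2061499/120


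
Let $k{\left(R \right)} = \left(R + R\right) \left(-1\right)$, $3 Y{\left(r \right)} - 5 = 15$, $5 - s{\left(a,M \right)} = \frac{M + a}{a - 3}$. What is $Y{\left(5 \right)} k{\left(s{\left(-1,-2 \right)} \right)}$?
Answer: $- \frac{170}{3} \approx -56.667$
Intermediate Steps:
$s{\left(a,M \right)} = 5 - \frac{M + a}{-3 + a}$ ($s{\left(a,M \right)} = 5 - \frac{M + a}{a - 3} = 5 - \frac{M + a}{-3 + a}$)
$Y{\left(r \right)} = \frac{20}{3}$ ($Y{\left(r \right)} = \frac{5}{3} + \frac{1}{3} \cdot 15 = \frac{5}{3} + 5 = \frac{20}{3}$)
$k{\left(R \right)} = - 2 R$ ($k{\left(R \right)} = 2 R \left(-1\right) = - 2 R$)
$Y{\left(5 \right)} k{\left(s{\left(-1,-2 \right)} \right)} = \frac{20 \left(- 2 \frac{-15 - -2 + 4 \left(-1\right)}{-3 - 1}\right)}{3} = \frac{20 \left(- 2 \frac{-15 + 2 - 4}{-4}\right)}{3} = \frac{20 \left(- 2 \left(\left(- \frac{1}{4}\right) \left(-17\right)\right)\right)}{3} = \frac{20 \left(\left(-2\right) \frac{17}{4}\right)}{3} = \frac{20}{3} \left(- \frac{17}{2}\right) = - \frac{170}{3}$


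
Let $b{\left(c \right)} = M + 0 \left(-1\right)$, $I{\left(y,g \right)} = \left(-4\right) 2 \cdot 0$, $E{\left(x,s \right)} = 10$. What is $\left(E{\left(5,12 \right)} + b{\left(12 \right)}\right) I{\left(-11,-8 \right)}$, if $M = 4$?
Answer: $0$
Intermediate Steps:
$I{\left(y,g \right)} = 0$ ($I{\left(y,g \right)} = \left(-8\right) 0 = 0$)
$b{\left(c \right)} = 4$ ($b{\left(c \right)} = 4 + 0 \left(-1\right) = 4 + 0 = 4$)
$\left(E{\left(5,12 \right)} + b{\left(12 \right)}\right) I{\left(-11,-8 \right)} = \left(10 + 4\right) 0 = 14 \cdot 0 = 0$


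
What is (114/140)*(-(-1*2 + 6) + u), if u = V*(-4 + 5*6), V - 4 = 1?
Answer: 513/5 ≈ 102.60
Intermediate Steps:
V = 5 (V = 4 + 1 = 5)
u = 130 (u = 5*(-4 + 5*6) = 5*(-4 + 30) = 5*26 = 130)
(114/140)*(-(-1*2 + 6) + u) = (114/140)*(-(-1*2 + 6) + 130) = (114*(1/140))*(-(-2 + 6) + 130) = 57*(-1*4 + 130)/70 = 57*(-4 + 130)/70 = (57/70)*126 = 513/5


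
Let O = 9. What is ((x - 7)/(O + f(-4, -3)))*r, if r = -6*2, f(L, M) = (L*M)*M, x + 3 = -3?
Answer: -52/9 ≈ -5.7778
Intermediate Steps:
x = -6 (x = -3 - 3 = -6)
f(L, M) = L*M²
r = -12
((x - 7)/(O + f(-4, -3)))*r = ((-6 - 7)/(9 - 4*(-3)²))*(-12) = -13/(9 - 4*9)*(-12) = -13/(9 - 36)*(-12) = -13/(-27)*(-12) = -13*(-1/27)*(-12) = (13/27)*(-12) = -52/9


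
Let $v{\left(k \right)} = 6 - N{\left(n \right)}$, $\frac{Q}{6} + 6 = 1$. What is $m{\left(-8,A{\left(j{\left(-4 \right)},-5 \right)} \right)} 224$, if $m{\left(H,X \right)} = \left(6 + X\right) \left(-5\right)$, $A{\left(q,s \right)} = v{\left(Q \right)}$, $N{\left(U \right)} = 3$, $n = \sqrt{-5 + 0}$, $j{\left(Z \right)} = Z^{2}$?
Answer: $-10080$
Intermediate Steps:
$n = i \sqrt{5}$ ($n = \sqrt{-5} = i \sqrt{5} \approx 2.2361 i$)
$Q = -30$ ($Q = -36 + 6 \cdot 1 = -36 + 6 = -30$)
$v{\left(k \right)} = 3$ ($v{\left(k \right)} = 6 - 3 = 3$)
$A{\left(q,s \right)} = 3$
$m{\left(H,X \right)} = -30 - 5 X$
$m{\left(-8,A{\left(j{\left(-4 \right)},-5 \right)} \right)} 224 = \left(-30 - 15\right) 224 = \left(-45\right) 224 = -10080$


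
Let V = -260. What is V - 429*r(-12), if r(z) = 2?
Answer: -1118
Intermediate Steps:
V - 429*r(-12) = -260 - 429*2 = -260 - 858 = -1118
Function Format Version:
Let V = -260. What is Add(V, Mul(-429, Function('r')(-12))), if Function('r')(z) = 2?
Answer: -1118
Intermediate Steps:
Add(V, Mul(-429, Function('r')(-12))) = Add(-260, Mul(-429, 2)) = Add(-260, -858) = -1118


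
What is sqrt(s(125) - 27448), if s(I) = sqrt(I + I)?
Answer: sqrt(-27448 + 5*sqrt(10)) ≈ 165.63*I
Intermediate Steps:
s(I) = sqrt(2)*sqrt(I) (s(I) = sqrt(2*I) = sqrt(2)*sqrt(I))
sqrt(s(125) - 27448) = sqrt(sqrt(2)*sqrt(125) - 27448) = sqrt(sqrt(2)*(5*sqrt(5)) - 27448) = sqrt(5*sqrt(10) - 27448) = sqrt(-27448 + 5*sqrt(10))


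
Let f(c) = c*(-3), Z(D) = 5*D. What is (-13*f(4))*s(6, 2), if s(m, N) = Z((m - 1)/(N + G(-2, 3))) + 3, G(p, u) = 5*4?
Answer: 7098/11 ≈ 645.27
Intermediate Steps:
G(p, u) = 20
f(c) = -3*c
s(m, N) = 3 + 5*(-1 + m)/(20 + N) (s(m, N) = 5*((m - 1)/(N + 20)) + 3 = 5*((-1 + m)/(20 + N)) + 3 = 5*(-1 + m)/(20 + N) + 3 = 3 + 5*(-1 + m)/(20 + N))
(-13*f(4))*s(6, 2) = (-(-39)*4)*((55 + 3*2 + 5*6)/(20 + 2)) = (-13*(-12))*((55 + 6 + 30)/22) = 156*((1/22)*91) = 156*(91/22) = 7098/11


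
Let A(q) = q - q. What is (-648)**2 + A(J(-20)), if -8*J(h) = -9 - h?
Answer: 419904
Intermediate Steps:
J(h) = 9/8 + h/8 (J(h) = -(-9 - h)/8 = 9/8 + h/8)
A(q) = 0
(-648)**2 + A(J(-20)) = (-648)**2 + 0 = 419904 + 0 = 419904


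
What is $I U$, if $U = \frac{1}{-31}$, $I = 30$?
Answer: $- \frac{30}{31} \approx -0.96774$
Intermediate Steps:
$U = - \frac{1}{31} \approx -0.032258$
$I U = 30 \left(- \frac{1}{31}\right) = - \frac{30}{31}$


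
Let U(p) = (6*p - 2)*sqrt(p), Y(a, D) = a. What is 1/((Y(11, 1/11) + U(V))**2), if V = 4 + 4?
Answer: 17049/282475249 - 2024*sqrt(2)/282475249 ≈ 5.0223e-5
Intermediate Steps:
V = 8
U(p) = sqrt(p)*(-2 + 6*p) (U(p) = (-2 + 6*p)*sqrt(p) = sqrt(p)*(-2 + 6*p))
1/((Y(11, 1/11) + U(V))**2) = 1/((11 + sqrt(8)*(-2 + 6*8))**2) = 1/((11 + (2*sqrt(2))*(-2 + 48))**2) = 1/((11 + (2*sqrt(2))*46)**2) = 1/((11 + 92*sqrt(2))**2) = (11 + 92*sqrt(2))**(-2)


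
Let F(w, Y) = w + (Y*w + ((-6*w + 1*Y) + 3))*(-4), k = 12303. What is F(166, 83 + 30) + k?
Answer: -59043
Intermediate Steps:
F(w, Y) = -12 - 4*Y + 25*w - 4*Y*w (F(w, Y) = w + (Y*w + ((-6*w + Y) + 3))*(-4) = w + (Y*w + ((Y - 6*w) + 3))*(-4) = w + (Y*w + (3 + Y - 6*w))*(-4) = w + (3 + Y - 6*w + Y*w)*(-4) = w + (-12 - 4*Y + 24*w - 4*Y*w) = -12 - 4*Y + 25*w - 4*Y*w)
F(166, 83 + 30) + k = (-12 - 4*(83 + 30) + 25*166 - 4*(83 + 30)*166) + 12303 = (-12 - 4*113 + 4150 - 4*113*166) + 12303 = (-12 - 452 + 4150 - 75032) + 12303 = -71346 + 12303 = -59043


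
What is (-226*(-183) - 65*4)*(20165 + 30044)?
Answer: 2063489482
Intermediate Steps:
(-226*(-183) - 65*4)*(20165 + 30044) = (41358 - 260)*50209 = 41098*50209 = 2063489482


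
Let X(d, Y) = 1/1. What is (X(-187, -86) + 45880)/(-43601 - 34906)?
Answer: -4171/7137 ≈ -0.58442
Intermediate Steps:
X(d, Y) = 1
(X(-187, -86) + 45880)/(-43601 - 34906) = (1 + 45880)/(-43601 - 34906) = 45881/(-78507) = 45881*(-1/78507) = -4171/7137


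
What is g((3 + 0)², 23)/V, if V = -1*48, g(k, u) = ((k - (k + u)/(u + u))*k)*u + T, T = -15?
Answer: -71/2 ≈ -35.500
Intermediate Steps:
g(k, u) = -15 + k*u*(k - (k + u)/(2*u)) (g(k, u) = ((k - (k + u)/(u + u))*k)*u - 15 = ((k - (k + u)/(2*u))*k)*u - 15 = (k*(k - (k + u)/(2*u)))*u - 15 = k*u*(k - (k + u)/(2*u)) - 15 = -15 + k*u*(k - (k + u)/(2*u)))
V = -48
g((3 + 0)², 23)/V = (-15 - (3 + 0)⁴/2 + 23*((3 + 0)²)² - ½*(3 + 0)²*23)/(-48) = (-15 - (3²)²/2 + 23*(3²)² - ½*3²*23)*(-1/48) = (-15 - ½*9² + 23*9² - ½*9*23)*(-1/48) = (-15 - ½*81 + 23*81 - 207/2)*(-1/48) = (-15 - 81/2 + 1863 - 207/2)*(-1/48) = 1704*(-1/48) = -71/2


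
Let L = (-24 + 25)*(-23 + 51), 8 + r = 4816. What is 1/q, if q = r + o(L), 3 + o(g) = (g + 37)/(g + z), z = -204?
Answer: 176/845615 ≈ 0.00020813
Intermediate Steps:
r = 4808 (r = -8 + 4816 = 4808)
L = 28 (L = 1*28 = 28)
o(g) = -3 + (37 + g)/(-204 + g) (o(g) = -3 + (g + 37)/(g - 204) = -3 + (37 + g)/(-204 + g))
q = 845615/176 (q = 4808 + (649 - 2*28)/(-204 + 28) = 4808 + (649 - 56)/(-176) = 4808 - 1/176*593 = 4808 - 593/176 = 845615/176 ≈ 4804.6)
1/q = 1/(845615/176) = 176/845615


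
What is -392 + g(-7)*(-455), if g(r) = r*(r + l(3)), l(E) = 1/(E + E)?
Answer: -132937/6 ≈ -22156.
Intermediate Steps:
l(E) = 1/(2*E)
g(r) = r*(1/6 + r) (g(r) = r*(r + (1/2)/3) = r*(r + (1/2)*(1/3)) = r*(r + 1/6) = r*(1/6 + r))
-392 + g(-7)*(-455) = -392 - 7*(1/6 - 7)*(-455) = -392 - 7*(-41/6)*(-455) = -392 + (287/6)*(-455) = -392 - 130585/6 = -132937/6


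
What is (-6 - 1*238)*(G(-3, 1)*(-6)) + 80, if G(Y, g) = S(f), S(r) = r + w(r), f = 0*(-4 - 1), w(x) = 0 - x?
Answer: 80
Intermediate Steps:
w(x) = -x
f = 0 (f = 0*(-5) = 0)
S(r) = 0 (S(r) = r - r = 0)
G(Y, g) = 0
(-6 - 1*238)*(G(-3, 1)*(-6)) + 80 = (-6 - 1*238)*(0*(-6)) + 80 = (-6 - 238)*0 + 80 = -244*0 + 80 = 0 + 80 = 80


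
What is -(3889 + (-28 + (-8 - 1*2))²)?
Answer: -5333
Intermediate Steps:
-(3889 + (-28 + (-8 - 1*2))²) = -(3889 + (-28 + (-8 - 2))²) = -(3889 + (-28 - 10)²) = -(3889 + (-38)²) = -(3889 + 1444) = -1*5333 = -5333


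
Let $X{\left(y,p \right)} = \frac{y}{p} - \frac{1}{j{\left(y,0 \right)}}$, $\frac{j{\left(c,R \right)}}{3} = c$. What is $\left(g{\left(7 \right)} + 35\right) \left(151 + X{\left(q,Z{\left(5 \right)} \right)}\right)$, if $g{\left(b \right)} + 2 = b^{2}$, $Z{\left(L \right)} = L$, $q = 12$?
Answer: $\frac{1131887}{90} \approx 12577.0$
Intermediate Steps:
$j{\left(c,R \right)} = 3 c$
$X{\left(y,p \right)} = - \frac{1}{3 y} + \frac{y}{p}$ ($X{\left(y,p \right)} = \frac{y}{p} - \frac{1}{3 y} = - \frac{1}{3 y} + \frac{y}{p}$)
$g{\left(b \right)} = -2 + b^{2}$
$\left(g{\left(7 \right)} + 35\right) \left(151 + X{\left(q,Z{\left(5 \right)} \right)}\right) = \left(\left(-2 + 7^{2}\right) + 35\right) \left(151 + \left(- \frac{1}{3 \cdot 12} + \frac{12}{5}\right)\right) = \left(\left(-2 + 49\right) + 35\right) \left(151 + \left(\left(- \frac{1}{3}\right) \frac{1}{12} + 12 \cdot \frac{1}{5}\right)\right) = \left(47 + 35\right) \left(151 + \left(- \frac{1}{36} + \frac{12}{5}\right)\right) = 82 \left(151 + \frac{427}{180}\right) = 82 \cdot \frac{27607}{180} = \frac{1131887}{90}$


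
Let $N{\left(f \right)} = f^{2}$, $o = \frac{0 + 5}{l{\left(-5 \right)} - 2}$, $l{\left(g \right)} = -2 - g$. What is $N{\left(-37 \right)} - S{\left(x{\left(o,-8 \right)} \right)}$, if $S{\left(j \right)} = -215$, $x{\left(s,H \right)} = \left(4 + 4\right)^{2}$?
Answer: $1584$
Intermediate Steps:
$o = 5$ ($o = \frac{0 + 5}{\left(-2 - -5\right) - 2} = \frac{5}{\left(-2 + 5\right) - 2} = \frac{5}{3 - 2} = \frac{5}{1} = 5 \cdot 1 = 5$)
$x{\left(s,H \right)} = 64$ ($x{\left(s,H \right)} = 8^{2} = 64$)
$N{\left(-37 \right)} - S{\left(x{\left(o,-8 \right)} \right)} = \left(-37\right)^{2} - -215 = 1369 + 215 = 1584$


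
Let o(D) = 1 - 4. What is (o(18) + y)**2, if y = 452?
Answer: 201601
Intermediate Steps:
o(D) = -3
(o(18) + y)**2 = (-3 + 452)**2 = 449**2 = 201601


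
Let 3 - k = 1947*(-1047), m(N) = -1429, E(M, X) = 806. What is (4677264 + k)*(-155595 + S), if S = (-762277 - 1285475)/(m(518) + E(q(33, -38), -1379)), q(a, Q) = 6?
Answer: -91035157590144/89 ≈ -1.0229e+12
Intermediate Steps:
k = 2038512 (k = 3 - 1947*(-1047) = 3 - 1*(-2038509) = 3 + 2038509 = 2038512)
S = 292536/89 (S = (-762277 - 1285475)/(-1429 + 806) = -2047752/(-623) = -2047752*(-1/623) = 292536/89 ≈ 3286.9)
(4677264 + k)*(-155595 + S) = (4677264 + 2038512)*(-155595 + 292536/89) = 6715776*(-13555419/89) = -91035157590144/89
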